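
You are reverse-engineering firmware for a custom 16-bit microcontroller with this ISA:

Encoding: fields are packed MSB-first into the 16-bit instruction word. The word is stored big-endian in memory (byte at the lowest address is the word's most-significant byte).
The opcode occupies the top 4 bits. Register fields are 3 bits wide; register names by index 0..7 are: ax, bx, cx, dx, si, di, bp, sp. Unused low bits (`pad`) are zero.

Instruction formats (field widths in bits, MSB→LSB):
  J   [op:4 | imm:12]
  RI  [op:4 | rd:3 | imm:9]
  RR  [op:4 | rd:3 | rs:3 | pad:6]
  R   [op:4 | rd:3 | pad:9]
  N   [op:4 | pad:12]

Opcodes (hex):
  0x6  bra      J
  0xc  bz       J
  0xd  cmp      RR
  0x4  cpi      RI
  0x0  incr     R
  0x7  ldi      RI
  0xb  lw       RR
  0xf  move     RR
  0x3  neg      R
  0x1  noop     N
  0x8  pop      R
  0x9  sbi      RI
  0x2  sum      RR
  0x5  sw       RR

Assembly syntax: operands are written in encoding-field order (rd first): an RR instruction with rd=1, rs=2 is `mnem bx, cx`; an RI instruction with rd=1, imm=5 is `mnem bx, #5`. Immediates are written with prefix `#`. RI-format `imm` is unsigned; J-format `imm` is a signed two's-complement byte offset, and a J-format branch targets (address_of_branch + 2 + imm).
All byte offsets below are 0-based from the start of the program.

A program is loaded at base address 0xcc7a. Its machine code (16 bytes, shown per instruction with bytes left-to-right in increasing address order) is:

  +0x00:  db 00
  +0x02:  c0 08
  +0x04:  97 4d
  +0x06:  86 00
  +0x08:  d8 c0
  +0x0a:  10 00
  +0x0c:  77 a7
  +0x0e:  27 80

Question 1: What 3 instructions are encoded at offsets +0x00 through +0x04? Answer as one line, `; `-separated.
cmp di, si; bz #8; sbi dx, #333

[00] db 00 → 0xdb00
  op=0xdb00>>12=0xd ⇒ cmp (RR)
  [11:9] rd=5 = di
  [8:6] rs=4 = si
[02] c0 08 → 0xc008
  op=0xc008>>12=0xc ⇒ bz (J)
  [11:0] imm=8 = #8
[04] 97 4d → 0x974d
  op=0x974d>>12=0x9 ⇒ sbi (RI)
  [11:9] rd=3 = dx
  [8:0] imm=333 = #333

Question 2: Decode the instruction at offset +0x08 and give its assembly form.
cmp si, dx

@+08  big-endian(d8 c0) = 0xd8c0
  op=0xd8c0>>12=0xd ⇒ cmp (RR)
  [11:9] rd=4 = si
  [8:6] rs=3 = dx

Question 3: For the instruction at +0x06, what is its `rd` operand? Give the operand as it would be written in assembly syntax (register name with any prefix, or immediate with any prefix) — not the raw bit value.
dx

[06] 86 00 → 0x8600
  op=0x8600>>12=0x8 ⇒ pop (R)
  rd: (w>>9)&0x7=0x3 → dx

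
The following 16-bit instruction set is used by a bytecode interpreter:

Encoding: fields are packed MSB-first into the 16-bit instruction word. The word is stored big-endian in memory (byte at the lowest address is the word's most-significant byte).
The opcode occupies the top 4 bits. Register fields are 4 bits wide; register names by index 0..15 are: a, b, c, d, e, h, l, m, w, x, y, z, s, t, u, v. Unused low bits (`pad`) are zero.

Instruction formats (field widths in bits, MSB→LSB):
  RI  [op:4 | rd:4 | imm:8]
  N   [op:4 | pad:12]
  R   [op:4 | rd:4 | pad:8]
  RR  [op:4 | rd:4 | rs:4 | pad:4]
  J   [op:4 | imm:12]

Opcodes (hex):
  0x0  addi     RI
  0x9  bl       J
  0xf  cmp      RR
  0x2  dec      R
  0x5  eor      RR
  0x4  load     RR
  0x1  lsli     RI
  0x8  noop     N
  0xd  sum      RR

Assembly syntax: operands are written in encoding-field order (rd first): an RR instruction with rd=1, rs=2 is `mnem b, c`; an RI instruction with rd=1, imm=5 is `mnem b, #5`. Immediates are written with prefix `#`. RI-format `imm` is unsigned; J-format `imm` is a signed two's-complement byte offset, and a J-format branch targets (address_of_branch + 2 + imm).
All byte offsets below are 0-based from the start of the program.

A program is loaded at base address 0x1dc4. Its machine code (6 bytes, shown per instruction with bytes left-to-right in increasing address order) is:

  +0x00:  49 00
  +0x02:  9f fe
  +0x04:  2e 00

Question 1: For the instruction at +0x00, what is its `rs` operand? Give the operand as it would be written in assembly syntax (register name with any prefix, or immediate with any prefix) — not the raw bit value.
@+00  big-endian(49 00) = 0x4900
  top 4b → 0x4 → load [RR]
  [11:8] rd=9 = x
  [7:4] rs=0 = a

a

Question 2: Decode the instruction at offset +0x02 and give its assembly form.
bl #-2

[02] 9f fe → 0x9ffe
  op=0x9ffe>>12=0x9 ⇒ bl (J)
  imm: (w>>0)&0xfff=0xffe (s12→-2) → #-2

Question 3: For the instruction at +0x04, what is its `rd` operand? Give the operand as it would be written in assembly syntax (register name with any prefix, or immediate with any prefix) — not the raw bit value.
u

+0x04: 2e 00 ⇒ word 0x2e00 (big)
  op=0x2e00>>12=0x2 ⇒ dec (R)
  [11:8] rd=14 = u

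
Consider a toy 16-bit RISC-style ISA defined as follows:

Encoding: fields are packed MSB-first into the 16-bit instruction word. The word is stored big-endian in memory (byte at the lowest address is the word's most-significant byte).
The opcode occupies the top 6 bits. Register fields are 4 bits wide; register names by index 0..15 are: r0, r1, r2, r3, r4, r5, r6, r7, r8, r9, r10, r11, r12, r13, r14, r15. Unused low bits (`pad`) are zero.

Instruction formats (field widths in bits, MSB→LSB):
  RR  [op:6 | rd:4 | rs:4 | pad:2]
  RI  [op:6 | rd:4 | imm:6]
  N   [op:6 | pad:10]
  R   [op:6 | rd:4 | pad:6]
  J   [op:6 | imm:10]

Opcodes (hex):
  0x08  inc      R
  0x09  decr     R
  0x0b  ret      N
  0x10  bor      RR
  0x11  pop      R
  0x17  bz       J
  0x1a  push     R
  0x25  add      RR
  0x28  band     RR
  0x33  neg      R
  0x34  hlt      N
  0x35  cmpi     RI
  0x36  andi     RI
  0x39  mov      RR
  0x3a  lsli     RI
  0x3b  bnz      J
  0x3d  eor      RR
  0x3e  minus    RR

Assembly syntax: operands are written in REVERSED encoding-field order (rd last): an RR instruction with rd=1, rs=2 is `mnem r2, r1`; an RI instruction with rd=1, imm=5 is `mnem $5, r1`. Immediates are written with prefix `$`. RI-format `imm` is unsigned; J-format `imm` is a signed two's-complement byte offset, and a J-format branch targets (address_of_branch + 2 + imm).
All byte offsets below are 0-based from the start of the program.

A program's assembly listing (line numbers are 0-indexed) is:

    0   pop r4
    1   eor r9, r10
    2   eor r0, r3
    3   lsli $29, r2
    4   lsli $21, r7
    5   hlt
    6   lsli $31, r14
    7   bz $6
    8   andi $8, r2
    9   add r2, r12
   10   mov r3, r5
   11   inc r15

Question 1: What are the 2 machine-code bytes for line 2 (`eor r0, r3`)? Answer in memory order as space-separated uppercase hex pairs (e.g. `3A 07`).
F4 C0

2. eor fields op=0x3d:6|rd=3:4|rs=0:4|pad=0:2 → word f4c0h → f4 c0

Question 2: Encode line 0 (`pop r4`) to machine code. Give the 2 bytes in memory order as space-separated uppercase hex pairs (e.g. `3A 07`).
line 0 (pop): pack op=0x11:6|rd=4:4|pad=0:6 = 0x4500; big→ 45 00

45 00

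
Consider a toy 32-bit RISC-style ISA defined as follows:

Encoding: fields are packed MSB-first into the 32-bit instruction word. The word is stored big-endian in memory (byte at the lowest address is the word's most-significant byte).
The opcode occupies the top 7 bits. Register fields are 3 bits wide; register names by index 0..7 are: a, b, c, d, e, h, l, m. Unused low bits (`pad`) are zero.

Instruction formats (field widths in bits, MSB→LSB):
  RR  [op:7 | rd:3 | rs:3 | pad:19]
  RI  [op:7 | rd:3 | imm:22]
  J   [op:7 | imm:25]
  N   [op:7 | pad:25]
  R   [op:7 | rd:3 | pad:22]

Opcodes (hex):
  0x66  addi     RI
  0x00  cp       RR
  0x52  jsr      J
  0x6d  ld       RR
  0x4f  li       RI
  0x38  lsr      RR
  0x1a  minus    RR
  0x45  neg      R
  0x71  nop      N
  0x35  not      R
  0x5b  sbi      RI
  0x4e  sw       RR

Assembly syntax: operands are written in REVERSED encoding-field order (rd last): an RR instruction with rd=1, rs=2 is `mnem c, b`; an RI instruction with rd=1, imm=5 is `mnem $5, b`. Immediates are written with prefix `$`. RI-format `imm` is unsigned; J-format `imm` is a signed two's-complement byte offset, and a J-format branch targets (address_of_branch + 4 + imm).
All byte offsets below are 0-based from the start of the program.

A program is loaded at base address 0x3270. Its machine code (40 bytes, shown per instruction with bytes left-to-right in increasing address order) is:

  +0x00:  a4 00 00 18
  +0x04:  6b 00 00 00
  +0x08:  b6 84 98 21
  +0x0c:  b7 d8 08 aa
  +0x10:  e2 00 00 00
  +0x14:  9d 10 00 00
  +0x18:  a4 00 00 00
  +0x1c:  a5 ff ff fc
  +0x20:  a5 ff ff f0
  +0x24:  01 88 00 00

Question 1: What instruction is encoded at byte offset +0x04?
not e

+0x04: 6b 00 00 00 ⇒ word 0x6b000000 (big)
  top 7b → 0x35 → not [R]
  rd: (w>>22)&0x7=0x4 → e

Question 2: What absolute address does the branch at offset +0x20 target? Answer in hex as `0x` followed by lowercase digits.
0x3284

off 0x20: read a5 ff ff f0 as big → 0xa5fffff0
  op=0xa5fffff0>>25=0x52 ⇒ jsr (J)
  imm: (w>>0)&0x1ffffff=0x1fffff0 (s25→-16) → $-16
  target = base 0x3270 + off 0x20 + 4 + imm -16 = 0x3284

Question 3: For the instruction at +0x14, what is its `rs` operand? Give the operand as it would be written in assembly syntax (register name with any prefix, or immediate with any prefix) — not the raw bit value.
c

@+14  big-endian(9d 10 00 00) = 0x9d100000
  top 7b → 0x4e → sw [RR]
  [24:22] rd=4 = e
  [21:19] rs=2 = c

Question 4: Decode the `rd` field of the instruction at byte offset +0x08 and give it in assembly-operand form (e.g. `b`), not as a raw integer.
off 0x08: read b6 84 98 21 as big → 0xb6849821
  op=0xb6849821>>25=0x5b ⇒ sbi (RI)
  rd@[24:22]=0x2 ⇒ c
  imm@[21:0]=0x49821 ⇒ $301089

c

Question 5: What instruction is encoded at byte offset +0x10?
nop

[10] e2 00 00 00 → 0xe2000000
  top 7b → 0x71 → nop [N]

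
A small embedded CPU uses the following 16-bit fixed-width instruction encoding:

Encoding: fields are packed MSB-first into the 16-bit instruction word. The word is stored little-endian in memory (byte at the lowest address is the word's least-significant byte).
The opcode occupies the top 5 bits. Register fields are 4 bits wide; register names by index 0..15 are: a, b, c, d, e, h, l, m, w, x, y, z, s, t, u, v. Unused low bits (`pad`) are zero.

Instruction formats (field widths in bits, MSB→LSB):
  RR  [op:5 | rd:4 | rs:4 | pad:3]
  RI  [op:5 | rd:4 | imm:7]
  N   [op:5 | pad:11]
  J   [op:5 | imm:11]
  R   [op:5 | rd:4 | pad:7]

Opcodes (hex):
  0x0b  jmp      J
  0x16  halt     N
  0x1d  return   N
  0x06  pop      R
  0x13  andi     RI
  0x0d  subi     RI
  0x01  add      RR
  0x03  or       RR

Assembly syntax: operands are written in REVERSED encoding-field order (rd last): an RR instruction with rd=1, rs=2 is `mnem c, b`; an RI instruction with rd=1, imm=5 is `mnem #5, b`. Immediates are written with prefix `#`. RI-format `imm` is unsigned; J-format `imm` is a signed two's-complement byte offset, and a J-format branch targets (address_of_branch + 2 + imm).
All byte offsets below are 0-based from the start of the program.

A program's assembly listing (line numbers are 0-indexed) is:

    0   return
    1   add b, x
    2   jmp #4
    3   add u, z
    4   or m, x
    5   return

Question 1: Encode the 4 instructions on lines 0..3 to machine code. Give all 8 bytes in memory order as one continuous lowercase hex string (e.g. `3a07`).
L0: return op=0x1d:5|pad=0:11 ⇒ 0xe800 ⇒ little 00 e8
L1: add op=0x1:5|rd=9:4|rs=1:4|pad=0:3 ⇒ 0x0c88 ⇒ little 88 0c
L2: jmp op=0xb:5|imm=4:11 ⇒ 0x5804 ⇒ little 04 58
L3: add op=0x1:5|rd=11:4|rs=14:4|pad=0:3 ⇒ 0x0df0 ⇒ little f0 0d

00e8880c0458f00d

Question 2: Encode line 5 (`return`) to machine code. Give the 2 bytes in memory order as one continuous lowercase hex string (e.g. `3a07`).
L5: return op=0x1d:5|pad=0:11 ⇒ 0xe800 ⇒ little 00 e8

00e8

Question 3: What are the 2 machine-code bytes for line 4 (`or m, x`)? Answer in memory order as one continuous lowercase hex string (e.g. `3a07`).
4. or fields op=0x3:5|rd=9:4|rs=7:4|pad=0:3 → word 1cb8h → b8 1c

b81c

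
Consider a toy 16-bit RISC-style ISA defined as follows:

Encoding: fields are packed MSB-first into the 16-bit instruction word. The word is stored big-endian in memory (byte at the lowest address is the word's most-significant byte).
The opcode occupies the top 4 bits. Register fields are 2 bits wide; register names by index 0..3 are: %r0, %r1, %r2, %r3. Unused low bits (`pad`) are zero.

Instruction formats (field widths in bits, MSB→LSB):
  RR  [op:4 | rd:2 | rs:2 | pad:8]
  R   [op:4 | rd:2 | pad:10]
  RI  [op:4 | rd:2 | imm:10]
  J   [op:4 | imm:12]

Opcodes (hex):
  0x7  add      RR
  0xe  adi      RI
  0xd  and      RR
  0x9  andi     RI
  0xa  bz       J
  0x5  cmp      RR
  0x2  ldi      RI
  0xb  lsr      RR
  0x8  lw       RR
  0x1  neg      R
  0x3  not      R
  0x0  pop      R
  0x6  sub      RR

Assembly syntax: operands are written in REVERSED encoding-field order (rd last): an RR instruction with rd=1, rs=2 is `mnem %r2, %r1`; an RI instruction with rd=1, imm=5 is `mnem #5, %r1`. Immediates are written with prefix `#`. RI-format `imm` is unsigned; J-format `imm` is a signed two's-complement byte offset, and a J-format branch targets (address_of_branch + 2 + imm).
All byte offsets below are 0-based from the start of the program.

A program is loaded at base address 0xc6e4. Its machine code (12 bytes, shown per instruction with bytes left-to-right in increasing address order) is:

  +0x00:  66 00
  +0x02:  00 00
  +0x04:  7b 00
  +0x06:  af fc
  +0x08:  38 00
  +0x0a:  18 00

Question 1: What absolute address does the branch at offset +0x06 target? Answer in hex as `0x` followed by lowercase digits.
off 0x06: read af fc as big → 0xaffc
  op=0xaffc>>12=0xa ⇒ bz (J)
  [11:0] imm=4092 (s12→-4) = #-4
  target = base 0xc6e4 + off 0x06 + 2 + imm -4 = 0xc6e8

0xc6e8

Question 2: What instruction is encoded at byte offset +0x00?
+0x00: 66 00 ⇒ word 0x6600 (big)
  opcode bits[15:12]=0x6: sub/RR
  [11:10] rd=1 = %r1
  [9:8] rs=2 = %r2

sub %r2, %r1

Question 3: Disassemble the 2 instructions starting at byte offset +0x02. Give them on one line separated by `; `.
@+02  big-endian(00 00) = 0x0000
  top 4b → 0x0 → pop [R]
  rd: (w>>10)&0x3=0x0 → %r0
@+04  big-endian(7b 00) = 0x7b00
  top 4b → 0x7 → add [RR]
  rd: (w>>10)&0x3=0x2 → %r2
  rs: (w>>8)&0x3=0x3 → %r3

pop %r0; add %r3, %r2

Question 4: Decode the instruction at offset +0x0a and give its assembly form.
[0a] 18 00 → 0x1800
  opcode bits[15:12]=0x1: neg/R
  rd: (w>>10)&0x3=0x2 → %r2

neg %r2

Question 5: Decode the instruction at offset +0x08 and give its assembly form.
+0x08: 38 00 ⇒ word 0x3800 (big)
  opcode bits[15:12]=0x3: not/R
  rd@[11:10]=0x2 ⇒ %r2

not %r2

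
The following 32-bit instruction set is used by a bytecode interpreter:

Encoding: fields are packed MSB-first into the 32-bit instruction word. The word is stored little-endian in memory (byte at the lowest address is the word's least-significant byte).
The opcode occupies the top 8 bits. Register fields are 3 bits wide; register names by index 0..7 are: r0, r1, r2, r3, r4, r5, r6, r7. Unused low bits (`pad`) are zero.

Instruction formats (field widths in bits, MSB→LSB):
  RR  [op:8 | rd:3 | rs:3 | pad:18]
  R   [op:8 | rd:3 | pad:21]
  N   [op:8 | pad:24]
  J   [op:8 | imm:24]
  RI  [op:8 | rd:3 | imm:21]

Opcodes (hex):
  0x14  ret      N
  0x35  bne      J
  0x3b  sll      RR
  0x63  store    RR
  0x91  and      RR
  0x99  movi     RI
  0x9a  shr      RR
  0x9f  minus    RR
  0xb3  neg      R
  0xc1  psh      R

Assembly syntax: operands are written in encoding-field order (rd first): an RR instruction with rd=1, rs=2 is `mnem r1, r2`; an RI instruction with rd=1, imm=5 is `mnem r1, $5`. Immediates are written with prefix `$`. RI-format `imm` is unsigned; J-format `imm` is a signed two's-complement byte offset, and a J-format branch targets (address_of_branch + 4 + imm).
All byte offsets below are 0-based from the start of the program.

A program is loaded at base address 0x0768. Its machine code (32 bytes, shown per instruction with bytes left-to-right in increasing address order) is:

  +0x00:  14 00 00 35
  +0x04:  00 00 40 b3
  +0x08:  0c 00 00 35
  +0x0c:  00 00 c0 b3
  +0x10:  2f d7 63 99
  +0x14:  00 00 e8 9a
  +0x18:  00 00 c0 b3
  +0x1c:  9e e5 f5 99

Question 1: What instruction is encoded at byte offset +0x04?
neg r2

off 0x04: read 00 00 40 b3 as little → 0xb3400000
  opcode bits[31:24]=0xb3: neg/R
  rd@[23:21]=0x2 ⇒ r2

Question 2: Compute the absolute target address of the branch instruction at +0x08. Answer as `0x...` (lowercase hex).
0x0780

+0x08: 0c 00 00 35 ⇒ word 0x3500000c (little)
  op=0x3500000c>>24=0x35 ⇒ bne (J)
  imm@[23:0]=0xc ⇒ $12
  target = base 0x0768 + off 0x08 + 4 + imm 12 = 0x0780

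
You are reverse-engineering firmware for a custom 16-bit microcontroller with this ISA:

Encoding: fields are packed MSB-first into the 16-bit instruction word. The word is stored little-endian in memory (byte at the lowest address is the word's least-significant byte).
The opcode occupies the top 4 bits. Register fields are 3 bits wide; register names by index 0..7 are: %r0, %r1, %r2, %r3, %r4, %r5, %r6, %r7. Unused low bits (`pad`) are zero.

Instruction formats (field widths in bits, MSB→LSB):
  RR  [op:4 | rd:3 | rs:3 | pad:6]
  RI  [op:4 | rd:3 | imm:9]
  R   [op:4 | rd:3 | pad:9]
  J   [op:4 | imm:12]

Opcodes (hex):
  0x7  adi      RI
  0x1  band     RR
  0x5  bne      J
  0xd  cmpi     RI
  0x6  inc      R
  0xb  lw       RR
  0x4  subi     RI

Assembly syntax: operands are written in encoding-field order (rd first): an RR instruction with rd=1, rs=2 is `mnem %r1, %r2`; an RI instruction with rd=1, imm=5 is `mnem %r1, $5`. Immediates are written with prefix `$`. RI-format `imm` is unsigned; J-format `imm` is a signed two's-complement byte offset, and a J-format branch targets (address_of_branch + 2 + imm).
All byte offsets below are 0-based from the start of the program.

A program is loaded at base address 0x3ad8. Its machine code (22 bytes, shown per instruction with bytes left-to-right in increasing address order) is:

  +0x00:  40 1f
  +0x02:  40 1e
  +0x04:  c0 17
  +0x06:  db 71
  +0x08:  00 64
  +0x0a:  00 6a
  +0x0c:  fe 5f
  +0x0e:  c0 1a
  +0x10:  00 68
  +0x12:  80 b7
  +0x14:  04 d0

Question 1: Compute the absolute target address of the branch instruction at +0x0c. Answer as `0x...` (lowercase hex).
0x3ae4

@+0c  little-endian(fe 5f) = 0x5ffe
  op=0x5ffe>>12=0x5 ⇒ bne (J)
  imm: (w>>0)&0xfff=0xffe (s12→-2) → $-2
  target = base 0x3ad8 + off 0x0c + 2 + imm -2 = 0x3ae4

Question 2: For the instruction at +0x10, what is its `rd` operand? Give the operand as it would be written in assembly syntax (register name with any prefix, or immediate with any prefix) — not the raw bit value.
@+10  little-endian(00 68) = 0x6800
  top 4b → 0x6 → inc [R]
  [11:9] rd=4 = %r4

%r4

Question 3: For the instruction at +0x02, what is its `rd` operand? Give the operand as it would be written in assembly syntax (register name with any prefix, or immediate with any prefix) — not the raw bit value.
[02] 40 1e → 0x1e40
  top 4b → 0x1 → band [RR]
  [11:9] rd=7 = %r7
  [8:6] rs=1 = %r1

%r7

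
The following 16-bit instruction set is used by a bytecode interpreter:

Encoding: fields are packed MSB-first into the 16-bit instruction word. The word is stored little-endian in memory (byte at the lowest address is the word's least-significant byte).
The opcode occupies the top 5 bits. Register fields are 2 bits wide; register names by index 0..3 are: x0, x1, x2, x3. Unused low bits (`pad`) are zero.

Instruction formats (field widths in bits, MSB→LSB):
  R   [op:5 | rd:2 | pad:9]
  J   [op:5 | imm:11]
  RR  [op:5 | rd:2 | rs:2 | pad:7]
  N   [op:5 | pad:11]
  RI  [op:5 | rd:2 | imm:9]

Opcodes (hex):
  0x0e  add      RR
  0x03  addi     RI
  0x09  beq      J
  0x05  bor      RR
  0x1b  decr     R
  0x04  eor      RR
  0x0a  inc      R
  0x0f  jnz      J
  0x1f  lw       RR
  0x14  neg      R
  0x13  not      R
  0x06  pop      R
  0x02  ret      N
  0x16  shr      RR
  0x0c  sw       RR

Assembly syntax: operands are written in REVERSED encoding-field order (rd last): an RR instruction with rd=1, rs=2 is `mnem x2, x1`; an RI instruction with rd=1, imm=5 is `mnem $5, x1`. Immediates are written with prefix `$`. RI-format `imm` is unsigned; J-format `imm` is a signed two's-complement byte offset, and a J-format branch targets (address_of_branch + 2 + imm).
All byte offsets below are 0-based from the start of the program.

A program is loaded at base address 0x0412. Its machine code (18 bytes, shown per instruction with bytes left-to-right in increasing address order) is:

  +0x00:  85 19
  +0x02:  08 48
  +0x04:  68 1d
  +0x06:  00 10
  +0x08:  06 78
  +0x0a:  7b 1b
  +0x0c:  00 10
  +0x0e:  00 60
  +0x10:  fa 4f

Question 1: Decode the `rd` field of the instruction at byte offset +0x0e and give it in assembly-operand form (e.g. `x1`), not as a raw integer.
x0

+0x0e: 00 60 ⇒ word 0x6000 (little)
  top 5b → 0xc → sw [RR]
  [10:9] rd=0 = x0
  [8:7] rs=0 = x0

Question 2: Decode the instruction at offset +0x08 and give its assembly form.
jnz $6

+0x08: 06 78 ⇒ word 0x7806 (little)
  opcode bits[15:11]=0xf: jnz/J
  [10:0] imm=6 = $6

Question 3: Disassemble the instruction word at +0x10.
beq $-6

+0x10: fa 4f ⇒ word 0x4ffa (little)
  top 5b → 0x9 → beq [J]
  imm: (w>>0)&0x7ff=0x7fa (s11→-6) → $-6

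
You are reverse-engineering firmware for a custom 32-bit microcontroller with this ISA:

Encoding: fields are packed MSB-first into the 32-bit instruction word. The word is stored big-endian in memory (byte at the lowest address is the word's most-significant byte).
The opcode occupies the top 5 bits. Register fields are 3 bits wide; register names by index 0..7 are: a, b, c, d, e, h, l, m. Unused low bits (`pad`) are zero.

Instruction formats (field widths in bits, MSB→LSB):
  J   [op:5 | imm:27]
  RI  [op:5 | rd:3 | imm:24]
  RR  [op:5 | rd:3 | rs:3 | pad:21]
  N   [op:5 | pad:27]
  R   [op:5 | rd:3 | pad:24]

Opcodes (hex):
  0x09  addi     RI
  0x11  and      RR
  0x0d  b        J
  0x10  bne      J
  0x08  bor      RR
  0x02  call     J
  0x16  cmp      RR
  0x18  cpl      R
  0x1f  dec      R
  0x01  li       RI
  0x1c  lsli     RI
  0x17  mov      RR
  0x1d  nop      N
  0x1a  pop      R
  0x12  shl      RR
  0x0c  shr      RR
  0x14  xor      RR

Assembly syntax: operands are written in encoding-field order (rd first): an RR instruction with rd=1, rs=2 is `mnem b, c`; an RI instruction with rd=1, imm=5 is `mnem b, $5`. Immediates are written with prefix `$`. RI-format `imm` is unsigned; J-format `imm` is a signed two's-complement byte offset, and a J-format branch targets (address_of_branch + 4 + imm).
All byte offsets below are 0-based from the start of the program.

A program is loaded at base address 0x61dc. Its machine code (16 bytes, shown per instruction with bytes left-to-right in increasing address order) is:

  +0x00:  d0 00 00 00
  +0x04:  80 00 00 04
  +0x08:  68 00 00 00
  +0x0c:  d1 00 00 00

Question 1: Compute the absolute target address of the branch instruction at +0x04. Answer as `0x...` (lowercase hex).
0x61e8

[04] 80 00 00 04 → 0x80000004
  top 5b → 0x10 → bne [J]
  imm@[26:0]=0x4 ⇒ $4
  target = base 0x61dc + off 0x04 + 4 + imm 4 = 0x61e8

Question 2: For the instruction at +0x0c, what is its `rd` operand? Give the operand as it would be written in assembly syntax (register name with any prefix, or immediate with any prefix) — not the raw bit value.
b

[0c] d1 00 00 00 → 0xd1000000
  top 5b → 0x1a → pop [R]
  rd@[26:24]=0x1 ⇒ b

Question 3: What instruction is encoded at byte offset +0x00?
pop a

@+00  big-endian(d0 00 00 00) = 0xd0000000
  top 5b → 0x1a → pop [R]
  rd: (w>>24)&0x7=0x0 → a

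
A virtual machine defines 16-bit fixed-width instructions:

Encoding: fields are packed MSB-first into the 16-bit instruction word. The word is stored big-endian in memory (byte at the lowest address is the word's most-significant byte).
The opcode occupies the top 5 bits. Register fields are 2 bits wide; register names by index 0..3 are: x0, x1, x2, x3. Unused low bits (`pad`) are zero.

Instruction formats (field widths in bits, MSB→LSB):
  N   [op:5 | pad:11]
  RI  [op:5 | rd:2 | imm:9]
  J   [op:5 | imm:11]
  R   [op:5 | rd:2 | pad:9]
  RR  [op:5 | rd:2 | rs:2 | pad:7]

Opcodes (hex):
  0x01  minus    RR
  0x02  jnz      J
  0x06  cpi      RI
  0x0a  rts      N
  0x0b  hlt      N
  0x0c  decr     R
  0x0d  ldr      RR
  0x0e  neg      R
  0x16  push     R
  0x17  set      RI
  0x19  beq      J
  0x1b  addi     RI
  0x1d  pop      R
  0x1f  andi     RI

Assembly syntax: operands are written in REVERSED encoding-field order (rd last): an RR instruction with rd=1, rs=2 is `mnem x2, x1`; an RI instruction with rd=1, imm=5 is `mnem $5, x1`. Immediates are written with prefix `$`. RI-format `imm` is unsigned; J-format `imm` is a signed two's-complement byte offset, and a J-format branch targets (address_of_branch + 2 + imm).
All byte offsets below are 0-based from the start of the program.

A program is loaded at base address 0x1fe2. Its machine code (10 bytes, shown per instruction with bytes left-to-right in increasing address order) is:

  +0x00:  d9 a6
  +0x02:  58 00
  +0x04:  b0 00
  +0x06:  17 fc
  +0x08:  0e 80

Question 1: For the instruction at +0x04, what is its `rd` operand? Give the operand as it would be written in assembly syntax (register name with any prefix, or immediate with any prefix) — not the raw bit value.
[04] b0 00 → 0xb000
  opcode bits[15:11]=0x16: push/R
  [10:9] rd=0 = x0

x0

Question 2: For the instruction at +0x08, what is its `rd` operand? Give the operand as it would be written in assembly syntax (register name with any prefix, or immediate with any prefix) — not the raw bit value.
x3

+0x08: 0e 80 ⇒ word 0x0e80 (big)
  top 5b → 0x1 → minus [RR]
  rd@[10:9]=0x3 ⇒ x3
  rs@[8:7]=0x1 ⇒ x1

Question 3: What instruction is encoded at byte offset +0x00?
addi $422, x0

off 0x00: read d9 a6 as big → 0xd9a6
  op=0xd9a6>>11=0x1b ⇒ addi (RI)
  rd: (w>>9)&0x3=0x0 → x0
  imm: (w>>0)&0x1ff=0x1a6 → $422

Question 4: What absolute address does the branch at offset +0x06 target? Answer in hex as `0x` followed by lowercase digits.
off 0x06: read 17 fc as big → 0x17fc
  op=0x17fc>>11=0x2 ⇒ jnz (J)
  imm: (w>>0)&0x7ff=0x7fc (s11→-4) → $-4
  target = base 0x1fe2 + off 0x06 + 2 + imm -4 = 0x1fe6

0x1fe6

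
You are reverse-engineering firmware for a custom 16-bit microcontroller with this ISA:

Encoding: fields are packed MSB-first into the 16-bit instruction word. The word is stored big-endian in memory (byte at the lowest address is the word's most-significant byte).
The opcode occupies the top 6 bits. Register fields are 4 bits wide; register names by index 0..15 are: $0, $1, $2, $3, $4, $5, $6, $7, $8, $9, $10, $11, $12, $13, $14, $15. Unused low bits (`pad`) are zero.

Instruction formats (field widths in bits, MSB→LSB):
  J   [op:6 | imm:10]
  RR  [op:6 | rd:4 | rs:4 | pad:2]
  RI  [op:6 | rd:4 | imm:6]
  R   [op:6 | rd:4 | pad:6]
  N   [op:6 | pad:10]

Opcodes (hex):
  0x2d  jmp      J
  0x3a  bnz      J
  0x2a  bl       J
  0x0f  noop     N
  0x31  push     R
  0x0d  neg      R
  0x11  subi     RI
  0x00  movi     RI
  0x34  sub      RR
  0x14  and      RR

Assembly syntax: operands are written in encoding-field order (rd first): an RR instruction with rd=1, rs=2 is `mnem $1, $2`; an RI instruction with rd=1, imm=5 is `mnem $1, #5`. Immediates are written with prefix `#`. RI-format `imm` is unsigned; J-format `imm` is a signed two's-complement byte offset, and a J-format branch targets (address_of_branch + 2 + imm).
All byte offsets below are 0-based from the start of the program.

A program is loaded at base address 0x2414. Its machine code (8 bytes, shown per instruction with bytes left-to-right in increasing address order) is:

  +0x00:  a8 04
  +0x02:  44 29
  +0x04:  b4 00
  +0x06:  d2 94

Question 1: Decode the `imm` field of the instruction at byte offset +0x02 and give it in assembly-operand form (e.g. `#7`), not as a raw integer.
@+02  big-endian(44 29) = 0x4429
  opcode bits[15:10]=0x11: subi/RI
  rd@[9:6]=0x0 ⇒ $0
  imm@[5:0]=0x29 ⇒ #41

#41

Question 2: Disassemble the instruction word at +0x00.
[00] a8 04 → 0xa804
  op=0xa804>>10=0x2a ⇒ bl (J)
  imm@[9:0]=0x4 ⇒ #4

bl #4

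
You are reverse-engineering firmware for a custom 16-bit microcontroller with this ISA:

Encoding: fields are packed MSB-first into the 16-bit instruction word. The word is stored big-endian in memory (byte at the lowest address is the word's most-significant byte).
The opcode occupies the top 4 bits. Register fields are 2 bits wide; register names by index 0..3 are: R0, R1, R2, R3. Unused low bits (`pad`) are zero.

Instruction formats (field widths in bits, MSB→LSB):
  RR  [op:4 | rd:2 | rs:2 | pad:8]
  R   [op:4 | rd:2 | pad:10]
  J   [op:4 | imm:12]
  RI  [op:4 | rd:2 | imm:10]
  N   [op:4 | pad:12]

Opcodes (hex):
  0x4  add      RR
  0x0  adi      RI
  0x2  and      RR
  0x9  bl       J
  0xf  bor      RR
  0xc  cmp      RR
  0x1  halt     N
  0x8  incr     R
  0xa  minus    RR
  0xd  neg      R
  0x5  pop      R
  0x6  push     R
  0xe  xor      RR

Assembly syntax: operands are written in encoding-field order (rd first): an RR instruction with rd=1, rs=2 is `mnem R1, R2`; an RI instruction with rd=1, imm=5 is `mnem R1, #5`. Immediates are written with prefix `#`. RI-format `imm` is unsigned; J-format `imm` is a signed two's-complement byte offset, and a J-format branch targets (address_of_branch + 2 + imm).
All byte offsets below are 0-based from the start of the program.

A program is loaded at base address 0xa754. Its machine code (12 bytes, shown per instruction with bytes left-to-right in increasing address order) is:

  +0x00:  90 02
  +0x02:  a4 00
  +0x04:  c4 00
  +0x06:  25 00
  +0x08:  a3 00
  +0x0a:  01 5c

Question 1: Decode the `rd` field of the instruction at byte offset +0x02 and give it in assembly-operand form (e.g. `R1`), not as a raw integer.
+0x02: a4 00 ⇒ word 0xa400 (big)
  top 4b → 0xa → minus [RR]
  [11:10] rd=1 = R1
  [9:8] rs=0 = R0

R1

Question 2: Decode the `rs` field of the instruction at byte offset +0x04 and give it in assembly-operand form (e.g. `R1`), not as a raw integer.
@+04  big-endian(c4 00) = 0xc400
  top 4b → 0xc → cmp [RR]
  [11:10] rd=1 = R1
  [9:8] rs=0 = R0

R0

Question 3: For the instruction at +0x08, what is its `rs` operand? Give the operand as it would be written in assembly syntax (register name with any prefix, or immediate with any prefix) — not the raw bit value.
R3

+0x08: a3 00 ⇒ word 0xa300 (big)
  op=0xa300>>12=0xa ⇒ minus (RR)
  rd@[11:10]=0x0 ⇒ R0
  rs@[9:8]=0x3 ⇒ R3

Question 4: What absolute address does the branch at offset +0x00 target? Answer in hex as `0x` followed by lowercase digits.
0xa758

@+00  big-endian(90 02) = 0x9002
  op=0x9002>>12=0x9 ⇒ bl (J)
  [11:0] imm=2 = #2
  target = base 0xa754 + off 0x00 + 2 + imm 2 = 0xa758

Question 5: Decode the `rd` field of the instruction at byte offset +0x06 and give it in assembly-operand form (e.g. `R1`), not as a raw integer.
[06] 25 00 → 0x2500
  top 4b → 0x2 → and [RR]
  [11:10] rd=1 = R1
  [9:8] rs=1 = R1

R1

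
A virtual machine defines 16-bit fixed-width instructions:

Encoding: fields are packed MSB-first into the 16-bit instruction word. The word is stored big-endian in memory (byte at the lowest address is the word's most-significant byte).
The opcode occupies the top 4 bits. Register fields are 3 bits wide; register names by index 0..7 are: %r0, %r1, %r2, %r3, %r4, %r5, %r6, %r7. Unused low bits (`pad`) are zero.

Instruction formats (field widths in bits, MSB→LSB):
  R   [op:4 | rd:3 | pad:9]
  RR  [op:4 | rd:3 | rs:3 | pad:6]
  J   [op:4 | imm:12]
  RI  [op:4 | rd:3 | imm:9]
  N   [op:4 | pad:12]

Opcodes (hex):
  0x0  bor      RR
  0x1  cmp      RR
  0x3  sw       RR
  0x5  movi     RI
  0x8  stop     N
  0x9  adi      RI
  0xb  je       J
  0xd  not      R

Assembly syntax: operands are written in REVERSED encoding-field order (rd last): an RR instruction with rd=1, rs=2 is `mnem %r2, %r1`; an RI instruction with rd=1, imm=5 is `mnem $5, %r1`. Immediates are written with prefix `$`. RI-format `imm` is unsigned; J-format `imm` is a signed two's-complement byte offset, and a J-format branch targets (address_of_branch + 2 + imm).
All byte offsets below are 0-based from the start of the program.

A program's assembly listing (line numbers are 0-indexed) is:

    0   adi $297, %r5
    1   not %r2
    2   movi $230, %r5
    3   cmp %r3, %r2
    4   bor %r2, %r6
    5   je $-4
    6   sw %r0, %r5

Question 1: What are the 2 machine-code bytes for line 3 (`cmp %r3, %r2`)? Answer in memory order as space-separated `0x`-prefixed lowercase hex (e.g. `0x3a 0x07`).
0x14 0xc0

L3: cmp op=0x1:4|rd=2:3|rs=3:3|pad=0:6 ⇒ 0x14c0 ⇒ big 14 c0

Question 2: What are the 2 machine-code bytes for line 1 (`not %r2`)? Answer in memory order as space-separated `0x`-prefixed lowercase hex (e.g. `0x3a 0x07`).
line 1 (not): pack op=0xd:4|rd=2:3|pad=0:9 = 0xd400; big→ d4 00

0xd4 0x00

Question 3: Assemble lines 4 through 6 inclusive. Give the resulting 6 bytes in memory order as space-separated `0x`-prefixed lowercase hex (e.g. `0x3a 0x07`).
L4: bor op=0x0:4|rd=6:3|rs=2:3|pad=0:6 ⇒ 0x0c80 ⇒ big 0c 80
L5: je op=0xb:4|imm=-4:12 ⇒ 0xbffc ⇒ big bf fc
L6: sw op=0x3:4|rd=5:3|rs=0:3|pad=0:6 ⇒ 0x3a00 ⇒ big 3a 00

0x0c 0x80 0xbf 0xfc 0x3a 0x00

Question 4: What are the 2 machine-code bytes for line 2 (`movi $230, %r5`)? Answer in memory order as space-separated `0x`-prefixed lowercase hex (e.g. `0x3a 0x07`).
0x5a 0xe6

L2: movi op=0x5:4|rd=5:3|imm=230:9 ⇒ 0x5ae6 ⇒ big 5a e6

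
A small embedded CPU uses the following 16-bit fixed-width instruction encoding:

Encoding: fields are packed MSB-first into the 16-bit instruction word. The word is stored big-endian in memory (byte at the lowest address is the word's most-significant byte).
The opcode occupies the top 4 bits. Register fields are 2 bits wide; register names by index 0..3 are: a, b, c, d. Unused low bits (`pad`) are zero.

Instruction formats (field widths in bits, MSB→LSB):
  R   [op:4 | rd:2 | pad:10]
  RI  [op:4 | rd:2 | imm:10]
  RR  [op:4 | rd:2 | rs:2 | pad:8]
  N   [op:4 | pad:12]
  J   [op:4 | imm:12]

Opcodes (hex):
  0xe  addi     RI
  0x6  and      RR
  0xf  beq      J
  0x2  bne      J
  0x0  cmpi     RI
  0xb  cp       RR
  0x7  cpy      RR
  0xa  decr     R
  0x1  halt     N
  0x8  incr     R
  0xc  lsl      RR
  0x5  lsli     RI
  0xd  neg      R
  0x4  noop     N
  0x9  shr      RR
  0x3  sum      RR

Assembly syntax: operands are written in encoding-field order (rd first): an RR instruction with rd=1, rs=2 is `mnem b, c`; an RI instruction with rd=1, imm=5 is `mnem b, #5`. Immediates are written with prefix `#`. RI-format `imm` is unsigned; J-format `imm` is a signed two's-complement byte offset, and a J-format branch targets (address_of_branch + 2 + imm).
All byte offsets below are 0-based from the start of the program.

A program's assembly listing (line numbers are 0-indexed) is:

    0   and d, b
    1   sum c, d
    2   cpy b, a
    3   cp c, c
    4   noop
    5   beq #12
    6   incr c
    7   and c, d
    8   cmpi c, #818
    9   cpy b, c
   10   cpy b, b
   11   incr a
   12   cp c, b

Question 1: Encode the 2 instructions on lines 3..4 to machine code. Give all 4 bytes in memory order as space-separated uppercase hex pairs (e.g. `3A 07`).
L3: cp op=0xb:4|rd=2:2|rs=2:2|pad=0:8 ⇒ 0xba00 ⇒ big ba 00
L4: noop op=0x4:4|pad=0:12 ⇒ 0x4000 ⇒ big 40 00

BA 00 40 00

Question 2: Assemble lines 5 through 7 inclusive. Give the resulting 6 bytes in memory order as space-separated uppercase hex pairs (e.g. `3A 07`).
F0 0C 88 00 6B 00

L5: beq op=0xf:4|imm=12:12 ⇒ 0xf00c ⇒ big f0 0c
L6: incr op=0x8:4|rd=2:2|pad=0:10 ⇒ 0x8800 ⇒ big 88 00
L7: and op=0x6:4|rd=2:2|rs=3:2|pad=0:8 ⇒ 0x6b00 ⇒ big 6b 00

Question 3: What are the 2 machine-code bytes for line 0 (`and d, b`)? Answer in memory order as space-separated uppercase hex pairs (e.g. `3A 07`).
6D 00

line 0 (and): pack op=0x6:4|rd=3:2|rs=1:2|pad=0:8 = 0x6d00; big→ 6d 00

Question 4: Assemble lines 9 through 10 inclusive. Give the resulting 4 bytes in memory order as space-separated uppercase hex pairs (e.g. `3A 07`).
line 9 (cpy): pack op=0x7:4|rd=1:2|rs=2:2|pad=0:8 = 0x7600; big→ 76 00
line 10 (cpy): pack op=0x7:4|rd=1:2|rs=1:2|pad=0:8 = 0x7500; big→ 75 00

76 00 75 00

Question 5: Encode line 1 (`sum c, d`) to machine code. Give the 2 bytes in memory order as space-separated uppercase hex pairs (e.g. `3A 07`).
3B 00

L1: sum op=0x3:4|rd=2:2|rs=3:2|pad=0:8 ⇒ 0x3b00 ⇒ big 3b 00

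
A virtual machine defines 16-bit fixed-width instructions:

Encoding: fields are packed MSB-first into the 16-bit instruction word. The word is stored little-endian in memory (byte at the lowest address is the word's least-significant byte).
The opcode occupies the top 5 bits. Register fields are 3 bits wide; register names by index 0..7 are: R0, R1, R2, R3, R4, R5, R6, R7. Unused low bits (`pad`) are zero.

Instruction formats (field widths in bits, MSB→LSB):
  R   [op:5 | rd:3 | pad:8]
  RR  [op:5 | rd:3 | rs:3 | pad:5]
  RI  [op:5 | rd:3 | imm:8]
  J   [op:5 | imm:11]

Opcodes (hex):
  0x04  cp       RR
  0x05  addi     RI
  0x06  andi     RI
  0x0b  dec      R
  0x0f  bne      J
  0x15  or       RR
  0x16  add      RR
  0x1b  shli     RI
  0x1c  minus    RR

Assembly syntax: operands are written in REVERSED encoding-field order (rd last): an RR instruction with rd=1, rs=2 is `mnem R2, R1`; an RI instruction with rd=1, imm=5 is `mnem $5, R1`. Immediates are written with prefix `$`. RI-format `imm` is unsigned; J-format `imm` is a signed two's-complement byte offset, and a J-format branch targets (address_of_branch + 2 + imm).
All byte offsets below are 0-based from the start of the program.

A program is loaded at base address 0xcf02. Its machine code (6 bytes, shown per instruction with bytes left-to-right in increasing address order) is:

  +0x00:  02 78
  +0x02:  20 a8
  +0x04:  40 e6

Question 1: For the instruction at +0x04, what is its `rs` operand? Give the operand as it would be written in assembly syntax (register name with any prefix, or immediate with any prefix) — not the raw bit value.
[04] 40 e6 → 0xe640
  op=0xe640>>11=0x1c ⇒ minus (RR)
  rd@[10:8]=0x6 ⇒ R6
  rs@[7:5]=0x2 ⇒ R2

R2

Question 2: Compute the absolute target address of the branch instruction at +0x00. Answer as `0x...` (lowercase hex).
0xcf06

[00] 02 78 → 0x7802
  opcode bits[15:11]=0xf: bne/J
  imm: (w>>0)&0x7ff=0x2 → $2
  target = base 0xcf02 + off 0x00 + 2 + imm 2 = 0xcf06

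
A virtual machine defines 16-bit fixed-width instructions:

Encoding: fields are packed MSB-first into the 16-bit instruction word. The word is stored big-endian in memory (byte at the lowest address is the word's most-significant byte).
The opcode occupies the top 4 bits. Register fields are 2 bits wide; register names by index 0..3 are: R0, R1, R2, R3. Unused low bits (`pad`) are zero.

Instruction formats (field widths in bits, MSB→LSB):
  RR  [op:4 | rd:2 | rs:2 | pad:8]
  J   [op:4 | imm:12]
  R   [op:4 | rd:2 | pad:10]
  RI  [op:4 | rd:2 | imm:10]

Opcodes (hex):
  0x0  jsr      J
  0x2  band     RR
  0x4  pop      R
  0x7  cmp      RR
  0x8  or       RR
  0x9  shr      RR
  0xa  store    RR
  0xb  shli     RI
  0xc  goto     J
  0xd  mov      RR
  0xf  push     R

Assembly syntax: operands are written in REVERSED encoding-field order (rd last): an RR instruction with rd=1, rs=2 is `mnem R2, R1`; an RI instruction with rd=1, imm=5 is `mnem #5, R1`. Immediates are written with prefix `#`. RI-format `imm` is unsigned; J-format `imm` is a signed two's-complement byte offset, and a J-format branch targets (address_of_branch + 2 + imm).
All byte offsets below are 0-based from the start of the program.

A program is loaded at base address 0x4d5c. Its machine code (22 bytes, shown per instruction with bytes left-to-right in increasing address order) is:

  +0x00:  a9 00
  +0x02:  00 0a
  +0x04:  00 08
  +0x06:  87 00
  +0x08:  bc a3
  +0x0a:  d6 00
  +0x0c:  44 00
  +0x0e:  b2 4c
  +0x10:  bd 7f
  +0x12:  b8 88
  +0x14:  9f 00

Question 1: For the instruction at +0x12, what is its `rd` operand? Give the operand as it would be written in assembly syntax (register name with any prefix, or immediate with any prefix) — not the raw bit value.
@+12  big-endian(b8 88) = 0xb888
  top 4b → 0xb → shli [RI]
  [11:10] rd=2 = R2
  [9:0] imm=136 = #136

R2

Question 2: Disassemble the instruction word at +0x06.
or R3, R1

@+06  big-endian(87 00) = 0x8700
  opcode bits[15:12]=0x8: or/RR
  rd@[11:10]=0x1 ⇒ R1
  rs@[9:8]=0x3 ⇒ R3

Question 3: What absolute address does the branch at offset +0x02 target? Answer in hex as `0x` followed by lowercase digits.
0x4d6a

[02] 00 0a → 0x000a
  opcode bits[15:12]=0x0: jsr/J
  imm: (w>>0)&0xfff=0xa → #10
  target = base 0x4d5c + off 0x02 + 2 + imm 10 = 0x4d6a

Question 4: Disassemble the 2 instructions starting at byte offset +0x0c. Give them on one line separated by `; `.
off 0x0c: read 44 00 as big → 0x4400
  opcode bits[15:12]=0x4: pop/R
  rd@[11:10]=0x1 ⇒ R1
off 0x0e: read b2 4c as big → 0xb24c
  opcode bits[15:12]=0xb: shli/RI
  rd@[11:10]=0x0 ⇒ R0
  imm@[9:0]=0x24c ⇒ #588

pop R1; shli #588, R0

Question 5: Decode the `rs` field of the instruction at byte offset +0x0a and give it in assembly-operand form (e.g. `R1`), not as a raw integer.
R2

@+0a  big-endian(d6 00) = 0xd600
  opcode bits[15:12]=0xd: mov/RR
  rd: (w>>10)&0x3=0x1 → R1
  rs: (w>>8)&0x3=0x2 → R2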